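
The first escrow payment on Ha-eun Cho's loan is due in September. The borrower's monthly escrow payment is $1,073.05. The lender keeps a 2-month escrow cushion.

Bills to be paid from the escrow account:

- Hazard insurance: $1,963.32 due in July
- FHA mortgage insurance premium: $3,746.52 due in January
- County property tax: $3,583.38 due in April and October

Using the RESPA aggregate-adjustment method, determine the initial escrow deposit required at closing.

$4,474.98

Cushion = 2 × $1,073.05 = $2,146.10
Trial balance (start $0, +$1,073.05 each month, − disbursements):
  Sep: +$1,073.05 → $1,073.05
  Oct: +$1,073.05 − $3,583.38 → -$1,437.28
  Nov: +$1,073.05 → -$364.23
  Dec: +$1,073.05 → $708.82
  Jan: +$1,073.05 − $3,746.52 → -$1,964.65
  Feb: +$1,073.05 → -$891.60
  Mar: +$1,073.05 → $181.45
  Apr: +$1,073.05 − $3,583.38 → -$2,328.88
  May: +$1,073.05 → -$1,255.83
  Jun: +$1,073.05 → -$182.78
  Jul: +$1,073.05 − $1,963.32 → -$1,073.05
  Aug: +$1,073.05 → $0.00
Lowest trial balance = -$2,328.88 (Apr)
Initial deposit = cushion − low point = $2,146.10 − (-$2,328.88) = $4,474.98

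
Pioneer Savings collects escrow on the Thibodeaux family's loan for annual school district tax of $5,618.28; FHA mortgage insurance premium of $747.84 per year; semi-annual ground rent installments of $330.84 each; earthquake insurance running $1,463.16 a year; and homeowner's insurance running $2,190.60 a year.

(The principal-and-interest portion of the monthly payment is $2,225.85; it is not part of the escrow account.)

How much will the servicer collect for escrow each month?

School district tax: $5,618.28
FHA mortgage insurance premium: $747.84
Ground rent: $330.84 × 2 = $661.68
Earthquake insurance: $1,463.16
Homeowner's insurance: $2,190.60
Annual escrow total = $10,681.56
Base monthly escrow = $10,681.56 ÷ 12 = $890.13

$890.13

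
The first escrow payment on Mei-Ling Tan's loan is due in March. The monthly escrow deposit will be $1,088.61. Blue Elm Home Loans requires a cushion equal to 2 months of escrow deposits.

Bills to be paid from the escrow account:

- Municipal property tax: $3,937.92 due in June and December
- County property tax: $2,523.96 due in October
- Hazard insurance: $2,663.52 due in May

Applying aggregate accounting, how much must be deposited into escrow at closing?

$4,424.22

Cushion = 2 × $1,088.61 = $2,177.22
Trial balance (start $0, +$1,088.61 each month, − disbursements):
  Mar: +$1,088.61 → $1,088.61
  Apr: +$1,088.61 → $2,177.22
  May: +$1,088.61 − $2,663.52 → $602.31
  Jun: +$1,088.61 − $3,937.92 → -$2,247.00
  Jul: +$1,088.61 → -$1,158.39
  Aug: +$1,088.61 → -$69.78
  Sep: +$1,088.61 → $1,018.83
  Oct: +$1,088.61 − $2,523.96 → -$416.52
  Nov: +$1,088.61 → $672.09
  Dec: +$1,088.61 − $3,937.92 → -$2,177.22
  Jan: +$1,088.61 → -$1,088.61
  Feb: +$1,088.61 → $0.00
Lowest trial balance = -$2,247.00 (Jun)
Initial deposit = cushion − low point = $2,177.22 − (-$2,247.00) = $4,424.22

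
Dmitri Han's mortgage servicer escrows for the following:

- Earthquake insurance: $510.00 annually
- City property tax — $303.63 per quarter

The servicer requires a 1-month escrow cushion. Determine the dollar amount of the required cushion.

Earthquake insurance: $510.00
City property tax: $303.63 × 4 = $1,214.52
Total annual escrow = $510.00 + $1,214.52 = $1,724.52
Monthly = $1,724.52 ÷ 12 = $143.71
Cushion = 1 × $143.71 = $143.71

$143.71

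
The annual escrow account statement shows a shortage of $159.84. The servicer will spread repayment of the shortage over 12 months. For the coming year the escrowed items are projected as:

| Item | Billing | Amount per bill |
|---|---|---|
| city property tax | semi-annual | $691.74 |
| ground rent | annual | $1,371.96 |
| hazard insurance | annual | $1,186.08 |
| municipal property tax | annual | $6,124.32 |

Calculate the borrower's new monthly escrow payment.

$852.14

City property tax = $691.74 × 2 = $1,383.48 annually
Ground rent = $1,371.96 annually
Hazard insurance = $1,186.08 annually
Municipal property tax = $6,124.32 annually
Yearly total = $1,383.48 + $1,371.96 + $1,186.08 + $6,124.32 = $10,065.84
Base monthly escrow = $10,065.84 ÷ 12 = $838.82
Monthly shortage recovery: $159.84 ÷ 12 = $13.32
Adjusted monthly = $838.82 + $13.32 = $852.14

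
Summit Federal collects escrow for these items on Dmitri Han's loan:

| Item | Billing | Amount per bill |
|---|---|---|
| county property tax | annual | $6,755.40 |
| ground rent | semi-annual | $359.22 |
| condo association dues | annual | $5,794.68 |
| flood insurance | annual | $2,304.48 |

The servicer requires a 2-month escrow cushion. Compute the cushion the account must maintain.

$2,595.50

County property tax — $6,755.40/yr
Ground rent — $359.22 × 2 = $718.44/yr
Condo association dues — $5,794.68/yr
Flood insurance — $2,304.48/yr
Annual escrow total = $6,755.40 + $718.44 + $5,794.68 + $2,304.48 = $15,573.00
Per month = $15,573.00 / 12 = $1,297.75
Reserve = 2 × $1,297.75 = $2,595.50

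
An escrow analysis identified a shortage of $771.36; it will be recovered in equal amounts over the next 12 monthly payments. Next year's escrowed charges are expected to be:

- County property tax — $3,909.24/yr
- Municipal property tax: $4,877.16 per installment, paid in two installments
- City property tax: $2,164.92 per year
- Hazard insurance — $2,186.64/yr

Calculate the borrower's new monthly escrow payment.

County property tax = $3,909.24 per year
Municipal property tax = $4,877.16 × 2 = $9,754.32 per year
City property tax = $2,164.92 per year
Hazard insurance = $2,186.64 per year
Total annual escrow = $3,909.24 + $9,754.32 + $2,164.92 + $2,186.64 = $18,015.12
Base monthly escrow = $18,015.12 / 12 = $1,501.26
Monthly shortage recovery: $771.36 ÷ 12 = $64.28
Adjusted monthly = $1,501.26 + $64.28 = $1,565.54

$1,565.54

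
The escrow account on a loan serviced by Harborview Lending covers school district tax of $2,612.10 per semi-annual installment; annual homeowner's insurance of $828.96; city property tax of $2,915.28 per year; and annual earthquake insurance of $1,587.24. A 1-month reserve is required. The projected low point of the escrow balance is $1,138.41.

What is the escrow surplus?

School district tax: $2,612.10 × 2 = $5,224.20/yr
Homeowner's insurance: $828.96/yr
City property tax: $2,915.28/yr
Earthquake insurance: $1,587.24/yr
Combined annual = $5,224.20 + $828.96 + $2,915.28 + $1,587.24 = $10,555.68
Monthly = $10,555.68 / 12 = $879.64
Cushion = 1 × $879.64 = $879.64
Excess over cushion: $1,138.41 − $879.64 = $258.77

$258.77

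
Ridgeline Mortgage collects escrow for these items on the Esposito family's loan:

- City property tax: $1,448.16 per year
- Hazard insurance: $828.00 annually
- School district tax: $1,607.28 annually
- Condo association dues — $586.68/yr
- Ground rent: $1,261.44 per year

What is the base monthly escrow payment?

City property tax = $1,448.16
Hazard insurance = $828.00
School district tax = $1,607.28
Condo association dues = $586.68
Ground rent = $1,261.44
Yearly total = $1,448.16 + $828.00 + $1,607.28 + $586.68 + $1,261.44 = $5,731.56
Monthly escrow = $5,731.56 ÷ 12 = $477.63

$477.63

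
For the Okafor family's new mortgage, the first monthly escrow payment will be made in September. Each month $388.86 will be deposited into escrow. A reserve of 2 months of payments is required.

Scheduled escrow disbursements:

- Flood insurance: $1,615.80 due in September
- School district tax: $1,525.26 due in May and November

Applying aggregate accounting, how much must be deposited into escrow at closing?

Cushion = 2 × $388.86 = $777.72
Trial balance (start $0, +$388.86 each month, − disbursements):
  Sep: +$388.86 − $1,615.80 → -$1,226.94
  Oct: +$388.86 → -$838.08
  Nov: +$388.86 − $1,525.26 → -$1,974.48
  Dec: +$388.86 → -$1,585.62
  Jan: +$388.86 → -$1,196.76
  Feb: +$388.86 → -$807.90
  Mar: +$388.86 → -$419.04
  Apr: +$388.86 → -$30.18
  May: +$388.86 − $1,525.26 → -$1,166.58
  Jun: +$388.86 → -$777.72
  Jul: +$388.86 → -$388.86
  Aug: +$388.86 → $0.00
Lowest trial balance = -$1,974.48 (Nov)
Initial deposit = cushion − low point = $777.72 − (-$1,974.48) = $2,752.20

$2,752.20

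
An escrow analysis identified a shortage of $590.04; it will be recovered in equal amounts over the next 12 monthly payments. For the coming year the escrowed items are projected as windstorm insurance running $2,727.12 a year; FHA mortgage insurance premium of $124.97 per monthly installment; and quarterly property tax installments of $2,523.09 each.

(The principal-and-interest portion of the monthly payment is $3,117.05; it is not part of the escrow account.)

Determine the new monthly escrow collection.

Windstorm insurance = $2,727.12 per year
FHA mortgage insurance premium = $124.97 × 12 = $1,499.64 per year
Property tax = $2,523.09 × 4 = $10,092.36 per year
Total annual escrow = $2,727.12 + $1,499.64 + $10,092.36 = $14,319.12
Monthly = $14,319.12 / 12 = $1,193.26
Monthly shortage recovery: $590.04 ÷ 12 = $49.17
New monthly escrow = $1,193.26 + $49.17 = $1,242.43

$1,242.43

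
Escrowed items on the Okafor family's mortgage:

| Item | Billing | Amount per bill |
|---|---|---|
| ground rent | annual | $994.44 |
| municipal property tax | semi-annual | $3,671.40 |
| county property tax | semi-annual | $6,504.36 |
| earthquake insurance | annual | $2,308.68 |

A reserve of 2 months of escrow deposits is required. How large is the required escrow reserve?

Ground rent: $994.44 per year
Municipal property tax: $3,671.40 × 2 = $7,342.80 per year
County property tax: $6,504.36 × 2 = $13,008.72 per year
Earthquake insurance: $2,308.68 per year
Total annual escrow = $994.44 + $7,342.80 + $13,008.72 + $2,308.68 = $23,654.64
Base monthly escrow = $23,654.64 / 12 = $1,971.22
Cushion = 2 × $1,971.22 = $3,942.44

$3,942.44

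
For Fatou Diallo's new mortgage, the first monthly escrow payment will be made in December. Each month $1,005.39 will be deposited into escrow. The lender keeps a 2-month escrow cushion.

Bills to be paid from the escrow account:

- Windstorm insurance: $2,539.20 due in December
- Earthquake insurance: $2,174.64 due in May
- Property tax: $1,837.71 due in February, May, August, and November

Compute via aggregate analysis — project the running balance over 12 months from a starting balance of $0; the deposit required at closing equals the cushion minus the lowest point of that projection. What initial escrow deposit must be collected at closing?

Cushion = 2 × $1,005.39 = $2,010.78
Trial balance (start $0, +$1,005.39 each month, − disbursements):
  Dec: +$1,005.39 − $2,539.20 → -$1,533.81
  Jan: +$1,005.39 → -$528.42
  Feb: +$1,005.39 − $1,837.71 → -$1,360.74
  Mar: +$1,005.39 → -$355.35
  Apr: +$1,005.39 → $650.04
  May: +$1,005.39 − $4,012.35 → -$2,356.92
  Jun: +$1,005.39 → -$1,351.53
  Jul: +$1,005.39 → -$346.14
  Aug: +$1,005.39 − $1,837.71 → -$1,178.46
  Sep: +$1,005.39 → -$173.07
  Oct: +$1,005.39 → $832.32
  Nov: +$1,005.39 − $1,837.71 → $0.00
Lowest trial balance = -$2,356.92 (May)
Initial deposit = cushion − low point = $2,010.78 − (-$2,356.92) = $4,367.70

$4,367.70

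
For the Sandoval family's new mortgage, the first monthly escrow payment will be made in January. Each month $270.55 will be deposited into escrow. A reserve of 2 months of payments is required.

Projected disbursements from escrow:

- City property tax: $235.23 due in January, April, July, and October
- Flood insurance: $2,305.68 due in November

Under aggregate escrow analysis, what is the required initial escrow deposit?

$811.65

Cushion = 2 × $270.55 = $541.10
Trial balance (start $0, +$270.55 each month, − disbursements):
  Jan: +$270.55 − $235.23 → $35.32
  Feb: +$270.55 → $305.87
  Mar: +$270.55 → $576.42
  Apr: +$270.55 − $235.23 → $611.74
  May: +$270.55 → $882.29
  Jun: +$270.55 → $1,152.84
  Jul: +$270.55 − $235.23 → $1,188.16
  Aug: +$270.55 → $1,458.71
  Sep: +$270.55 → $1,729.26
  Oct: +$270.55 − $235.23 → $1,764.58
  Nov: +$270.55 − $2,305.68 → -$270.55
  Dec: +$270.55 → $0.00
Lowest trial balance = -$270.55 (Nov)
Initial deposit = cushion − low point = $541.10 − (-$270.55) = $811.65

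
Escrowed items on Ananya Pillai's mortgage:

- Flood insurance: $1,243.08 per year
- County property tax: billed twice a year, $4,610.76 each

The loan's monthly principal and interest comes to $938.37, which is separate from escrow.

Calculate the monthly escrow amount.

$872.05

Flood insurance: $1,243.08 annually
County property tax: $4,610.76 × 2 = $9,221.52 annually
Combined annual = $1,243.08 + $9,221.52 = $10,464.60
Monthly escrow = $10,464.60 / 12 = $872.05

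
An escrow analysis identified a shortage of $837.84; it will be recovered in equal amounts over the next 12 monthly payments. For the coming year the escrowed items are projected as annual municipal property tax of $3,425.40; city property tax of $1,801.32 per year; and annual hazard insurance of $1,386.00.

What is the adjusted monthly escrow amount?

$620.88

Municipal property tax — $3,425.40/yr
City property tax — $1,801.32/yr
Hazard insurance — $1,386.00/yr
Total per year = $3,425.40 + $1,801.32 + $1,386.00 = $6,612.72
Monthly escrow = $6,612.72 / 12 = $551.06
Monthly shortage recovery: $837.84 / 12 = $69.82
Adjusted monthly = $551.06 + $69.82 = $620.88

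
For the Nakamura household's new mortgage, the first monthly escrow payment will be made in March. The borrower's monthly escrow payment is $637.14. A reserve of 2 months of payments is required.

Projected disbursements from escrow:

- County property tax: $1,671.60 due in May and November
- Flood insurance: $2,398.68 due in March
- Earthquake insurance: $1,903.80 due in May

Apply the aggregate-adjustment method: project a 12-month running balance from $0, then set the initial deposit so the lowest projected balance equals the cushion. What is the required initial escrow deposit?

$5,336.94

Cushion = 2 × $637.14 = $1,274.28
Trial balance (start $0, +$637.14 each month, − disbursements):
  Mar: +$637.14 − $2,398.68 → -$1,761.54
  Apr: +$637.14 → -$1,124.40
  May: +$637.14 − $3,575.40 → -$4,062.66
  Jun: +$637.14 → -$3,425.52
  Jul: +$637.14 → -$2,788.38
  Aug: +$637.14 → -$2,151.24
  Sep: +$637.14 → -$1,514.10
  Oct: +$637.14 → -$876.96
  Nov: +$637.14 − $1,671.60 → -$1,911.42
  Dec: +$637.14 → -$1,274.28
  Jan: +$637.14 → -$637.14
  Feb: +$637.14 → $0.00
Lowest trial balance = -$4,062.66 (May)
Initial deposit = cushion − low point = $1,274.28 − (-$4,062.66) = $5,336.94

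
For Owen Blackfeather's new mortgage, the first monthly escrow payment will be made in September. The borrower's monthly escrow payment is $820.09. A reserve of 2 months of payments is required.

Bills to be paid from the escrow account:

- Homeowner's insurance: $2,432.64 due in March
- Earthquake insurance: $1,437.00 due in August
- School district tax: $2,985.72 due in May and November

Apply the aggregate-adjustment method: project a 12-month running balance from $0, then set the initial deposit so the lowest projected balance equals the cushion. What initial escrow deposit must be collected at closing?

$2,663.45

Cushion = 2 × $820.09 = $1,640.18
Trial balance (start $0, +$820.09 each month, − disbursements):
  Sep: +$820.09 → $820.09
  Oct: +$820.09 → $1,640.18
  Nov: +$820.09 − $2,985.72 → -$525.45
  Dec: +$820.09 → $294.64
  Jan: +$820.09 → $1,114.73
  Feb: +$820.09 → $1,934.82
  Mar: +$820.09 − $2,432.64 → $322.27
  Apr: +$820.09 → $1,142.36
  May: +$820.09 − $2,985.72 → -$1,023.27
  Jun: +$820.09 → -$203.18
  Jul: +$820.09 → $616.91
  Aug: +$820.09 − $1,437.00 → $0.00
Lowest trial balance = -$1,023.27 (May)
Initial deposit = cushion − low point = $1,640.18 − (-$1,023.27) = $2,663.45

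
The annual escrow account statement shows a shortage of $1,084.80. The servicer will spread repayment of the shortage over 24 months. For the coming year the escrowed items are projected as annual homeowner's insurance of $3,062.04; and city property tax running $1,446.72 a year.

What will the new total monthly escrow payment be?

$420.93

Homeowner's insurance — $3,062.04 annually
City property tax — $1,446.72 annually
Total annual escrow = $4,508.76
Per month = $4,508.76 ÷ 12 = $375.73
Shortage spread = $1,084.80 ÷ 24 = $45.20/mo
New monthly escrow = $375.73 + $45.20 = $420.93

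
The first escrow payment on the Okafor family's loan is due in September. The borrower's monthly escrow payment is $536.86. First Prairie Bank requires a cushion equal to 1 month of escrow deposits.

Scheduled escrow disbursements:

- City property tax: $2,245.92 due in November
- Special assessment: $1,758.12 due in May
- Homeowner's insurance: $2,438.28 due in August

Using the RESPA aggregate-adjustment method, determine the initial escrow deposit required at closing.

Cushion = 1 × $536.86 = $536.86
Trial balance (start $0, +$536.86 each month, − disbursements):
  Sep: +$536.86 → $536.86
  Oct: +$536.86 → $1,073.72
  Nov: +$536.86 − $2,245.92 → -$635.34
  Dec: +$536.86 → -$98.48
  Jan: +$536.86 → $438.38
  Feb: +$536.86 → $975.24
  Mar: +$536.86 → $1,512.10
  Apr: +$536.86 → $2,048.96
  May: +$536.86 − $1,758.12 → $827.70
  Jun: +$536.86 → $1,364.56
  Jul: +$536.86 → $1,901.42
  Aug: +$536.86 − $2,438.28 → $0.00
Lowest trial balance = -$635.34 (Nov)
Initial deposit = cushion − low point = $536.86 − (-$635.34) = $1,172.20

$1,172.20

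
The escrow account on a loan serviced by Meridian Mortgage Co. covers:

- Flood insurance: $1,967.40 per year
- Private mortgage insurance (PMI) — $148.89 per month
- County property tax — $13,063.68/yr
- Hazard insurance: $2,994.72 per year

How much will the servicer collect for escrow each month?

Flood insurance = $1,967.40 per year
Private mortgage insurance (PMI) = $148.89 × 12 = $1,786.68 per year
County property tax = $13,063.68 per year
Hazard insurance = $2,994.72 per year
Combined annual = $1,967.40 + $1,786.68 + $13,063.68 + $2,994.72 = $19,812.48
Per month = $19,812.48 ÷ 12 = $1,651.04

$1,651.04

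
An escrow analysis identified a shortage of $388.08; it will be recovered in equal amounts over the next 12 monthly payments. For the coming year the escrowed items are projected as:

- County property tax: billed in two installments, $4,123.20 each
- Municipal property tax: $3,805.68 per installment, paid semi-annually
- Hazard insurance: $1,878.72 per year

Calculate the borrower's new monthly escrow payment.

$1,510.38

County property tax = $4,123.20 × 2 = $8,246.40
Municipal property tax = $3,805.68 × 2 = $7,611.36
Hazard insurance = $1,878.72
Total annual escrow = $8,246.40 + $7,611.36 + $1,878.72 = $17,736.48
Per month = $17,736.48 / 12 = $1,478.04
Shortage spread = $388.08 / 12 = $32.34/mo
New monthly escrow = $1,478.04 + $32.34 = $1,510.38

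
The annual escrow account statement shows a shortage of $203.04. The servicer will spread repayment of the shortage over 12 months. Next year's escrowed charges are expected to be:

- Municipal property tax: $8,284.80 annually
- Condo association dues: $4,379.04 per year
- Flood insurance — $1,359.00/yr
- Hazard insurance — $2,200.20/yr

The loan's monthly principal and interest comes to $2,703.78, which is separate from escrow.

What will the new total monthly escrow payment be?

$1,368.84

Municipal property tax: $8,284.80 per year
Condo association dues: $4,379.04 per year
Flood insurance: $1,359.00 per year
Hazard insurance: $2,200.20 per year
Total annual escrow = $8,284.80 + $4,379.04 + $1,359.00 + $2,200.20 = $16,223.04
Base monthly escrow = $16,223.04 / 12 = $1,351.92
Shortage spread = $203.04 / 12 = $16.92/mo
Adjusted monthly = $1,351.92 + $16.92 = $1,368.84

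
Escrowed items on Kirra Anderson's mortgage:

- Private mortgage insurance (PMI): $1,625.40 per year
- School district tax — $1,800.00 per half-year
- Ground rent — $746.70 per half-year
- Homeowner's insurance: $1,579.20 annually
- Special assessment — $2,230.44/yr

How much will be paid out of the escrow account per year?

Private mortgage insurance (PMI): $1,625.40 annually
School district tax: $1,800.00 × 2 = $3,600.00 annually
Ground rent: $746.70 × 2 = $1,493.40 annually
Homeowner's insurance: $1,579.20 annually
Special assessment: $2,230.44 annually
Total annual escrow = $10,528.44

$10,528.44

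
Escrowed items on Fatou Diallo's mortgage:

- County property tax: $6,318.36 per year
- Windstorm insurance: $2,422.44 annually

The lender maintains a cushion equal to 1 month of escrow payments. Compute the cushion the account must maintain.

$728.40

County property tax = $6,318.36
Windstorm insurance = $2,422.44
Annual escrow total = $8,740.80
Per month = $8,740.80 ÷ 12 = $728.40
Cushion = 1 × $728.40 = $728.40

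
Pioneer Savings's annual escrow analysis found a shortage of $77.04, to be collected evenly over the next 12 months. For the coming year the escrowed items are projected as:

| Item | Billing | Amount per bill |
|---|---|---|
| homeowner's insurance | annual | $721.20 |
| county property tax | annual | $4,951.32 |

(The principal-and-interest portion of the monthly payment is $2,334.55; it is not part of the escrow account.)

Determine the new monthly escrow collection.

$479.13

Homeowner's insurance = $721.20 annually
County property tax = $4,951.32 annually
Total annual escrow = $721.20 + $4,951.32 = $5,672.52
Monthly = $5,672.52 / 12 = $472.71
Shortage spread = $77.04 ÷ 12 = $6.42/mo
New monthly escrow = $472.71 + $6.42 = $479.13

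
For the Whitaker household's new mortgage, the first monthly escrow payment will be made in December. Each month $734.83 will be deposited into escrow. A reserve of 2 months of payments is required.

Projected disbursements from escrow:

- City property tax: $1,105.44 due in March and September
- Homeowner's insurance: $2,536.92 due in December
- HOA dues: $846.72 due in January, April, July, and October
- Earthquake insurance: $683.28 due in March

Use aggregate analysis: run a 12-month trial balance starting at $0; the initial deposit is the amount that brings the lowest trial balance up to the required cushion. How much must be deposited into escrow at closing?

Cushion = 2 × $734.83 = $1,469.66
Trial balance (start $0, +$734.83 each month, − disbursements):
  Dec: +$734.83 − $2,536.92 → -$1,802.09
  Jan: +$734.83 − $846.72 → -$1,913.98
  Feb: +$734.83 → -$1,179.15
  Mar: +$734.83 − $1,788.72 → -$2,233.04
  Apr: +$734.83 − $846.72 → -$2,344.93
  May: +$734.83 → -$1,610.10
  Jun: +$734.83 → -$875.27
  Jul: +$734.83 − $846.72 → -$987.16
  Aug: +$734.83 → -$252.33
  Sep: +$734.83 − $1,105.44 → -$622.94
  Oct: +$734.83 − $846.72 → -$734.83
  Nov: +$734.83 → $0.00
Lowest trial balance = -$2,344.93 (Apr)
Initial deposit = cushion − low point = $1,469.66 − (-$2,344.93) = $3,814.59

$3,814.59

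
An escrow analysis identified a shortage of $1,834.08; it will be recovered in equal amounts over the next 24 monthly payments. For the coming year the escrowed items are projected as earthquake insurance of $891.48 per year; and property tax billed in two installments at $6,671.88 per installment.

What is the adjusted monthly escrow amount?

$1,262.69

Earthquake insurance — $891.48 annually
Property tax — $6,671.88 × 2 = $13,343.76 annually
Total annual escrow = $891.48 + $13,343.76 = $14,235.24
Per month = $14,235.24 / 12 = $1,186.27
Shortage per month = $1,834.08 / 24 = $76.42
Adjusted monthly = $1,186.27 + $76.42 = $1,262.69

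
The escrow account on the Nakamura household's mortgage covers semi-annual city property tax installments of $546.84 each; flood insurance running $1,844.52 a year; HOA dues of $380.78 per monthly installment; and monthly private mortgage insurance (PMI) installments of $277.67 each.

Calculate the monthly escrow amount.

City property tax = $546.84 × 2 = $1,093.68/yr
Flood insurance = $1,844.52/yr
HOA dues = $380.78 × 12 = $4,569.36/yr
Private mortgage insurance (PMI) = $277.67 × 12 = $3,332.04/yr
Total annual escrow = $10,839.60
Monthly = $10,839.60 ÷ 12 = $903.30

$903.30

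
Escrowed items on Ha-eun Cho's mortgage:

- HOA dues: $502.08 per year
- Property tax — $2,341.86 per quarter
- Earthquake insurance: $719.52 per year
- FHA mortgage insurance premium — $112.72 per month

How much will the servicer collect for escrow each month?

HOA dues — $502.08
Property tax — $2,341.86 × 4 = $9,367.44
Earthquake insurance — $719.52
FHA mortgage insurance premium — $112.72 × 12 = $1,352.64
Total per year = $502.08 + $9,367.44 + $719.52 + $1,352.64 = $11,941.68
Monthly = $11,941.68 / 12 = $995.14

$995.14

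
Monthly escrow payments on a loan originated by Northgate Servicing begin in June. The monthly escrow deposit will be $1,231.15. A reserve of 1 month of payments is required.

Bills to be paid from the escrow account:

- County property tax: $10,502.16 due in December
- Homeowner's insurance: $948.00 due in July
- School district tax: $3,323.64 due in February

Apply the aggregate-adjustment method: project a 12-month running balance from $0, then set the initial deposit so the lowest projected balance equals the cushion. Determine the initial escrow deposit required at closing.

$4,924.60

Cushion = 1 × $1,231.15 = $1,231.15
Trial balance (start $0, +$1,231.15 each month, − disbursements):
  Jun: +$1,231.15 → $1,231.15
  Jul: +$1,231.15 − $948.00 → $1,514.30
  Aug: +$1,231.15 → $2,745.45
  Sep: +$1,231.15 → $3,976.60
  Oct: +$1,231.15 → $5,207.75
  Nov: +$1,231.15 → $6,438.90
  Dec: +$1,231.15 − $10,502.16 → -$2,832.11
  Jan: +$1,231.15 → -$1,600.96
  Feb: +$1,231.15 − $3,323.64 → -$3,693.45
  Mar: +$1,231.15 → -$2,462.30
  Apr: +$1,231.15 → -$1,231.15
  May: +$1,231.15 → $0.00
Lowest trial balance = -$3,693.45 (Feb)
Initial deposit = cushion − low point = $1,231.15 − (-$3,693.45) = $4,924.60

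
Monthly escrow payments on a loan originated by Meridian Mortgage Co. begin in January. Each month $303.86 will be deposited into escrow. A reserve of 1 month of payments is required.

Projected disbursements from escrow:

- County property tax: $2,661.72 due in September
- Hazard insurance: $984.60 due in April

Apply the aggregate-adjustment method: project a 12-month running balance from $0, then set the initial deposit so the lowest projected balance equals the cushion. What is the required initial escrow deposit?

$1,215.44

Cushion = 1 × $303.86 = $303.86
Trial balance (start $0, +$303.86 each month, − disbursements):
  Jan: +$303.86 → $303.86
  Feb: +$303.86 → $607.72
  Mar: +$303.86 → $911.58
  Apr: +$303.86 − $984.60 → $230.84
  May: +$303.86 → $534.70
  Jun: +$303.86 → $838.56
  Jul: +$303.86 → $1,142.42
  Aug: +$303.86 → $1,446.28
  Sep: +$303.86 − $2,661.72 → -$911.58
  Oct: +$303.86 → -$607.72
  Nov: +$303.86 → -$303.86
  Dec: +$303.86 → $0.00
Lowest trial balance = -$911.58 (Sep)
Initial deposit = cushion − low point = $303.86 − (-$911.58) = $1,215.44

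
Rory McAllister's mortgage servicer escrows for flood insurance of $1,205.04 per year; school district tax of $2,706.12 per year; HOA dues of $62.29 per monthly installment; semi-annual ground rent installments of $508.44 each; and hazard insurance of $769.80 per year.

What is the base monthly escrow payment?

$537.11

Flood insurance = $1,205.04 annually
School district tax = $2,706.12 annually
HOA dues = $62.29 × 12 = $747.48 annually
Ground rent = $508.44 × 2 = $1,016.88 annually
Hazard insurance = $769.80 annually
Annual escrow total = $1,205.04 + $2,706.12 + $747.48 + $1,016.88 + $769.80 = $6,445.32
Base monthly escrow = $6,445.32 ÷ 12 = $537.11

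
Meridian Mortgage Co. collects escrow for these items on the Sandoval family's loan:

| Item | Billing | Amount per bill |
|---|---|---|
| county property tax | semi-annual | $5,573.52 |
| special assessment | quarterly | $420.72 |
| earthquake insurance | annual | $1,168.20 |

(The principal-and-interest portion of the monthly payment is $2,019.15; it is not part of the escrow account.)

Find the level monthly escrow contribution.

$1,166.51

County property tax: $5,573.52 × 2 = $11,147.04 annually
Special assessment: $420.72 × 4 = $1,682.88 annually
Earthquake insurance: $1,168.20 annually
Total per year = $13,998.12
Base monthly escrow = $13,998.12 / 12 = $1,166.51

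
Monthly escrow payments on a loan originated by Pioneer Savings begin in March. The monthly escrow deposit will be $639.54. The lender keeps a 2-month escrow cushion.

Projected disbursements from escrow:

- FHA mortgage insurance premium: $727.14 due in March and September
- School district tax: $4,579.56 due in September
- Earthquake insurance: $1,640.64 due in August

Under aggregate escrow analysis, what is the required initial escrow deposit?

Cushion = 2 × $639.54 = $1,279.08
Trial balance (start $0, +$639.54 each month, − disbursements):
  Mar: +$639.54 − $727.14 → -$87.60
  Apr: +$639.54 → $551.94
  May: +$639.54 → $1,191.48
  Jun: +$639.54 → $1,831.02
  Jul: +$639.54 → $2,470.56
  Aug: +$639.54 − $1,640.64 → $1,469.46
  Sep: +$639.54 − $5,306.70 → -$3,197.70
  Oct: +$639.54 → -$2,558.16
  Nov: +$639.54 → -$1,918.62
  Dec: +$639.54 → -$1,279.08
  Jan: +$639.54 → -$639.54
  Feb: +$639.54 → $0.00
Lowest trial balance = -$3,197.70 (Sep)
Initial deposit = cushion − low point = $1,279.08 − (-$3,197.70) = $4,476.78

$4,476.78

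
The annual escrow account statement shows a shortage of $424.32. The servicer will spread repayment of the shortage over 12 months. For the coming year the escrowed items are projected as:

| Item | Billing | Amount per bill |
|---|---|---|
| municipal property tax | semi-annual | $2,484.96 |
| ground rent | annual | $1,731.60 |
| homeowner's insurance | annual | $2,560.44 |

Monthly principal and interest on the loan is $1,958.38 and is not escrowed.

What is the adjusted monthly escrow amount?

$807.19

Municipal property tax = $2,484.96 × 2 = $4,969.92 per year
Ground rent = $1,731.60 per year
Homeowner's insurance = $2,560.44 per year
Annual escrow total = $4,969.92 + $1,731.60 + $2,560.44 = $9,261.96
Monthly escrow = $9,261.96 ÷ 12 = $771.83
Shortage spread = $424.32 / 12 = $35.36/mo
Adjusted monthly = $771.83 + $35.36 = $807.19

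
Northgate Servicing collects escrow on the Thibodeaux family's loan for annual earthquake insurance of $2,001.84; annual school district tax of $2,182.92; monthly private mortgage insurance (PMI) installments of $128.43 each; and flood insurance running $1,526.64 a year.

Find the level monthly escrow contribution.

$604.38

Earthquake insurance: $2,001.84 per year
School district tax: $2,182.92 per year
Private mortgage insurance (PMI): $128.43 × 12 = $1,541.16 per year
Flood insurance: $1,526.64 per year
Combined annual = $2,001.84 + $2,182.92 + $1,541.16 + $1,526.64 = $7,252.56
Per month = $7,252.56 ÷ 12 = $604.38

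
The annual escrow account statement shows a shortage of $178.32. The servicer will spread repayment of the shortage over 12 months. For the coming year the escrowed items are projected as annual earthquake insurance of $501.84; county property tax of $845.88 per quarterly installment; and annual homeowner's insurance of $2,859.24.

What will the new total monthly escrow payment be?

Earthquake insurance: $501.84 annually
County property tax: $845.88 × 4 = $3,383.52 annually
Homeowner's insurance: $2,859.24 annually
Yearly total = $6,744.60
Monthly escrow = $6,744.60 ÷ 12 = $562.05
Monthly shortage recovery: $178.32 / 12 = $14.86
Adjusted monthly = $562.05 + $14.86 = $576.91

$576.91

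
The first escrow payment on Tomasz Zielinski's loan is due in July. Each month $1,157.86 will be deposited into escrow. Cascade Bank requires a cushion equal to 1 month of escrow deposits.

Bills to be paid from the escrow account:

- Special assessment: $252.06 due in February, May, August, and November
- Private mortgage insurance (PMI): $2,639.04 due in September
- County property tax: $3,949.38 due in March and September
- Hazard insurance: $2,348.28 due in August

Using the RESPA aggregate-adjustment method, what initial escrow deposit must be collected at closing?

$6,873.04

Cushion = 1 × $1,157.86 = $1,157.86
Trial balance (start $0, +$1,157.86 each month, − disbursements):
  Jul: +$1,157.86 → $1,157.86
  Aug: +$1,157.86 − $2,600.34 → -$284.62
  Sep: +$1,157.86 − $6,588.42 → -$5,715.18
  Oct: +$1,157.86 → -$4,557.32
  Nov: +$1,157.86 − $252.06 → -$3,651.52
  Dec: +$1,157.86 → -$2,493.66
  Jan: +$1,157.86 → -$1,335.80
  Feb: +$1,157.86 − $252.06 → -$430.00
  Mar: +$1,157.86 − $3,949.38 → -$3,221.52
  Apr: +$1,157.86 → -$2,063.66
  May: +$1,157.86 − $252.06 → -$1,157.86
  Jun: +$1,157.86 → $0.00
Lowest trial balance = -$5,715.18 (Sep)
Initial deposit = cushion − low point = $1,157.86 − (-$5,715.18) = $6,873.04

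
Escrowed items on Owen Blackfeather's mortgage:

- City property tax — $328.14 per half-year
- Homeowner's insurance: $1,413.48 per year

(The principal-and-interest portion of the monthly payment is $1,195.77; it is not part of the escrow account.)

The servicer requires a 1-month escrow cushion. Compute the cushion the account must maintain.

$172.48

City property tax = $328.14 × 2 = $656.28 per year
Homeowner's insurance = $1,413.48 per year
Annual escrow total = $656.28 + $1,413.48 = $2,069.76
Monthly = $2,069.76 ÷ 12 = $172.48
Required cushion = 1 × $172.48 = $172.48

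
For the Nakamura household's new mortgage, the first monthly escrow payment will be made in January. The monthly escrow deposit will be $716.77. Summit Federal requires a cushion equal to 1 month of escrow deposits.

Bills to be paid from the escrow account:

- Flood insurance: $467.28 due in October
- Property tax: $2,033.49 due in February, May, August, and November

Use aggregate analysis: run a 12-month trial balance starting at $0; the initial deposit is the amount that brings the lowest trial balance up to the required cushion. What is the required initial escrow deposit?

Cushion = 1 × $716.77 = $716.77
Trial balance (start $0, +$716.77 each month, − disbursements):
  Jan: +$716.77 → $716.77
  Feb: +$716.77 − $2,033.49 → -$599.95
  Mar: +$716.77 → $116.82
  Apr: +$716.77 → $833.59
  May: +$716.77 − $2,033.49 → -$483.13
  Jun: +$716.77 → $233.64
  Jul: +$716.77 → $950.41
  Aug: +$716.77 − $2,033.49 → -$366.31
  Sep: +$716.77 → $350.46
  Oct: +$716.77 − $467.28 → $599.95
  Nov: +$716.77 − $2,033.49 → -$716.77
  Dec: +$716.77 → $0.00
Lowest trial balance = -$716.77 (Nov)
Initial deposit = cushion − low point = $716.77 − (-$716.77) = $1,433.54

$1,433.54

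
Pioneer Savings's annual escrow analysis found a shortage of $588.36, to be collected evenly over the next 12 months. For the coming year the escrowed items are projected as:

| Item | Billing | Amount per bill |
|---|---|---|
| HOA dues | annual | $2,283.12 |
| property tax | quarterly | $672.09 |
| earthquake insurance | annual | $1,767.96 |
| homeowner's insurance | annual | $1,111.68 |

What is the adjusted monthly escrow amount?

$703.29

HOA dues — $2,283.12
Property tax — $672.09 × 4 = $2,688.36
Earthquake insurance — $1,767.96
Homeowner's insurance — $1,111.68
Annual escrow total = $2,283.12 + $2,688.36 + $1,767.96 + $1,111.68 = $7,851.12
Per month = $7,851.12 / 12 = $654.26
Monthly shortage recovery: $588.36 ÷ 12 = $49.03
Adjusted monthly = $654.26 + $49.03 = $703.29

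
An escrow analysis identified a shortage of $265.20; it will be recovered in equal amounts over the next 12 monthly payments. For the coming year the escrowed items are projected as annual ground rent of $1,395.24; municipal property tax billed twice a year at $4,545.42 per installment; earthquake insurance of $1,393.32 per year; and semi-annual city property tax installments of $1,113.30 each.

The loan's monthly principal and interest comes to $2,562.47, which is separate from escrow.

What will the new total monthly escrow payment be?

Ground rent = $1,395.24 annually
Municipal property tax = $4,545.42 × 2 = $9,090.84 annually
Earthquake insurance = $1,393.32 annually
City property tax = $1,113.30 × 2 = $2,226.60 annually
Total annual escrow = $14,106.00
Monthly escrow = $14,106.00 ÷ 12 = $1,175.50
Monthly shortage recovery: $265.20 ÷ 12 = $22.10
Adjusted monthly = $1,175.50 + $22.10 = $1,197.60

$1,197.60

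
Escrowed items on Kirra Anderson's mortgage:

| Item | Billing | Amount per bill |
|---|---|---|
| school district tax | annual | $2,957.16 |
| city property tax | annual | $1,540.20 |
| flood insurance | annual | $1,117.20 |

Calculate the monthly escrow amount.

School district tax = $2,957.16/yr
City property tax = $1,540.20/yr
Flood insurance = $1,117.20/yr
Combined annual = $5,614.56
Monthly = $5,614.56 ÷ 12 = $467.88

$467.88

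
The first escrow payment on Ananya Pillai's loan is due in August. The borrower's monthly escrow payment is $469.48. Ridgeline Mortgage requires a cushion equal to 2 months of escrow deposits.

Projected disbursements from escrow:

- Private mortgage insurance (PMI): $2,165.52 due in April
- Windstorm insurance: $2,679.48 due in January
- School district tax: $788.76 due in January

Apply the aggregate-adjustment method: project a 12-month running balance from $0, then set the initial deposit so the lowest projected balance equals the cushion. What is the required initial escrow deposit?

$2,347.40

Cushion = 2 × $469.48 = $938.96
Trial balance (start $0, +$469.48 each month, − disbursements):
  Aug: +$469.48 → $469.48
  Sep: +$469.48 → $938.96
  Oct: +$469.48 → $1,408.44
  Nov: +$469.48 → $1,877.92
  Dec: +$469.48 → $2,347.40
  Jan: +$469.48 − $3,468.24 → -$651.36
  Feb: +$469.48 → -$181.88
  Mar: +$469.48 → $287.60
  Apr: +$469.48 − $2,165.52 → -$1,408.44
  May: +$469.48 → -$938.96
  Jun: +$469.48 → -$469.48
  Jul: +$469.48 → $0.00
Lowest trial balance = -$1,408.44 (Apr)
Initial deposit = cushion − low point = $938.96 − (-$1,408.44) = $2,347.40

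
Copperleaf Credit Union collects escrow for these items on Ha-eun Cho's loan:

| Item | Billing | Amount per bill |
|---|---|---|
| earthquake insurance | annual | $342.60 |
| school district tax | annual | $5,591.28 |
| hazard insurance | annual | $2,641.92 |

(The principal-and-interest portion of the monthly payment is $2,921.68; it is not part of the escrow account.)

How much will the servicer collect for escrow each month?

Earthquake insurance — $342.60 annually
School district tax — $5,591.28 annually
Hazard insurance — $2,641.92 annually
Total annual escrow = $342.60 + $5,591.28 + $2,641.92 = $8,575.80
Monthly escrow = $8,575.80 / 12 = $714.65

$714.65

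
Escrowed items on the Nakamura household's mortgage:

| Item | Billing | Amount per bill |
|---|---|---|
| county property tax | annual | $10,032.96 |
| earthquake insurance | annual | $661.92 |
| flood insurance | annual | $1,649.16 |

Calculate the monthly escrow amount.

County property tax = $10,032.96 per year
Earthquake insurance = $661.92 per year
Flood insurance = $1,649.16 per year
Yearly total = $10,032.96 + $661.92 + $1,649.16 = $12,344.04
Monthly = $12,344.04 / 12 = $1,028.67

$1,028.67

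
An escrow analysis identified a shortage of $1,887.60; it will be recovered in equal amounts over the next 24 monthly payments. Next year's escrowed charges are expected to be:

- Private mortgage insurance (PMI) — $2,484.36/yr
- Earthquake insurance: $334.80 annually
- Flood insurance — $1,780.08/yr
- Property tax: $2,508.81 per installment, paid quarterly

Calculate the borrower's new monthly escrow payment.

$1,298.19

Private mortgage insurance (PMI) = $2,484.36/yr
Earthquake insurance = $334.80/yr
Flood insurance = $1,780.08/yr
Property tax = $2,508.81 × 4 = $10,035.24/yr
Annual escrow total = $2,484.36 + $334.80 + $1,780.08 + $10,035.24 = $14,634.48
Monthly = $14,634.48 ÷ 12 = $1,219.54
Shortage per month = $1,887.60 / 24 = $78.65
Adjusted monthly = $1,219.54 + $78.65 = $1,298.19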